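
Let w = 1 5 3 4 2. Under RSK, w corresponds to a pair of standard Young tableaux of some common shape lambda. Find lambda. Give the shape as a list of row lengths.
Row-insert each entry into an empty tableau.

After inserting 1: P = [[1]].
After inserting 5: P = [[1, 5]].
After inserting 3: P = [[1, 3], [5]].
After inserting 4: P = [[1, 3, 4], [5]].
After inserting 2: P = [[1, 2, 4], [3], [5]].

The final insertion tableau P = [[1, 2, 4], [3], [5]] has shape [3, 1, 1].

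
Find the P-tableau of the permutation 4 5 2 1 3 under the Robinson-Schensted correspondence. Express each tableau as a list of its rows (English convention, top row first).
Insert 4: appended to row 1. P = [[4]].
Insert 5: appended to row 1. P = [[4, 5]].
Insert 2: 2 bumps 4 from row 1; 4 starts row 2. P = [[2, 5], [4]].
Insert 1: 1 bumps 2 from row 1; 2 bumps 4 from row 2; 4 starts row 3. P = [[1, 5], [2], [4]].
Insert 3: 3 bumps 5 from row 1; 5 appends to row 2. P = [[1, 3], [2, 5], [4]].

So P = [[1, 3], [2, 5], [4]].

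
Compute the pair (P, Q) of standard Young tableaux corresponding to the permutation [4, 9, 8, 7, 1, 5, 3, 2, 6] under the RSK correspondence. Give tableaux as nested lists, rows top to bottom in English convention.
Insert each entry of the permutation into P by Schensted row insertion, recording in Q the position of each new cell.

After inserting 4: P = [[4]].
After inserting 9: P = [[4, 9]].
After inserting 8: P = [[4, 8], [9]].
After inserting 7: P = [[4, 7], [8], [9]].
After inserting 1: P = [[1, 7], [4], [8], [9]].
After inserting 5: P = [[1, 5], [4, 7], [8], [9]].
After inserting 3: P = [[1, 3], [4, 5], [7], [8], [9]].
After inserting 2: P = [[1, 2], [3, 5], [4], [7], [8], [9]].
After inserting 6: P = [[1, 2, 6], [3, 5], [4], [7], [8], [9]].

So P = [[1, 2, 6], [3, 5], [4], [7], [8], [9]], Q = [[1, 2, 9], [3, 6], [4], [5], [7], [8]].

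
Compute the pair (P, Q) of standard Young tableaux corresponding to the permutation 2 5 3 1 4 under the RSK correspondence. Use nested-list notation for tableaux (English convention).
P = [[1, 3, 4], [2], [5]], Q = [[1, 2, 5], [3], [4]]

Insert each entry of the permutation into P by Schensted row insertion, recording in Q the position of each new cell.

Insert 2: appended to row 1. P = [[2]], Q = [[1]].
Insert 5: appended to row 1. P = [[2, 5]], Q = [[1, 2]].
Insert 3: 3 bumps 5 from row 1; 5 starts row 2. P = [[2, 3], [5]], Q = [[1, 2], [3]].
Insert 1: 1 bumps 2 from row 1; 2 bumps 5 from row 2; 5 starts row 3. P = [[1, 3], [2], [5]], Q = [[1, 2], [3], [4]].
Insert 4: appended to row 1. P = [[1, 3, 4], [2], [5]], Q = [[1, 2, 5], [3], [4]].

So P = [[1, 3, 4], [2], [5]], Q = [[1, 2, 5], [3], [4]].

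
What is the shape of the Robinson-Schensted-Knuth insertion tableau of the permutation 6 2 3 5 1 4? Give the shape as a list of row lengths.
[3, 2, 1]

Row-insert each entry into an empty tableau.

After inserting 6: P = [[6]].
After inserting 2: P = [[2], [6]].
After inserting 3: P = [[2, 3], [6]].
After inserting 5: P = [[2, 3, 5], [6]].
After inserting 1: P = [[1, 3, 5], [2], [6]].
After inserting 4: P = [[1, 3, 4], [2, 5], [6]].

The final insertion tableau P = [[1, 3, 4], [2, 5], [6]] has shape [3, 2, 1].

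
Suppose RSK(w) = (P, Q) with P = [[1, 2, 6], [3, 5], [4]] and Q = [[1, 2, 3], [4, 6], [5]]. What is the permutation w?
Reverse the RSK construction: for i from n down to 1, find the cell of Q containing i, remove the entry at that cell from P, and reverse-bump it up through P; the value ejected from row 1 is w(i).

Step i=6: Q has 6 at row 2, column 2; remove 5 from row 2 of P and reverse-bump: 5 enters row 1 and ejects 2. So w(6) = 2. P is now [[1, 5, 6], [3], [4]].
Step i=5: Q has 5 at row 3, column 1; remove 4 from row 3 of P and reverse-bump: 4 enters row 2 and ejects 3; 3 enters row 1 and ejects 1. So w(5) = 1. P is now [[3, 5, 6], [4]].
Step i=4: Q has 4 at row 2, column 1; remove 4 from row 2 of P and reverse-bump: 4 enters row 1 and ejects 3. So w(4) = 3. P is now [[4, 5, 6]].
Step i=3: Q has 3 at row 1, column 3; remove that cell from P, ejecting 6. So w(3) = 6. P is now [[4, 5]].
Step i=2: Q has 2 at row 1, column 2; remove that cell from P, ejecting 5. So w(2) = 5. P is now [[4]].
Step i=1: Q has 1 at row 1, column 1; remove that cell from P, ejecting 4. So w(1) = 4. P is now [].

So w = 4 5 6 3 1 2.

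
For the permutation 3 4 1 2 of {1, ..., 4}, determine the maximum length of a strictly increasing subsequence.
2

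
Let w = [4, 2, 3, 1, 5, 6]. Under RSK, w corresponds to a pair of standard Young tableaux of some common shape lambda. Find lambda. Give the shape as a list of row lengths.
[4, 1, 1]

Row-insert each entry into an empty tableau.

After inserting 4: P = [[4]].
After inserting 2: P = [[2], [4]].
After inserting 3: P = [[2, 3], [4]].
After inserting 1: P = [[1, 3], [2], [4]].
After inserting 5: P = [[1, 3, 5], [2], [4]].
After inserting 6: P = [[1, 3, 5, 6], [2], [4]].

The final insertion tableau P = [[1, 3, 5, 6], [2], [4]] has shape [4, 1, 1].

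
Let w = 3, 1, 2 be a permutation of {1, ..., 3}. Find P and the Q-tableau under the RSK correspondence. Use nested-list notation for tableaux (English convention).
Insert each entry of the permutation into P by Schensted row insertion, recording in Q the position of each new cell.

Insert 3: appended to row 1. P = [[3]].
Insert 1: 1 bumps 3 from row 1; 3 starts row 2. P = [[1], [3]].
Insert 2: appended to row 1. P = [[1, 2], [3]].

So P = [[1, 2], [3]], Q = [[1, 3], [2]].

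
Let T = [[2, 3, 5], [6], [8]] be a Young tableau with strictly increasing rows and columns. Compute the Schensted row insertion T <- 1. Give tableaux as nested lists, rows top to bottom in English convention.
[[1, 3, 5], [2], [6], [8]]

In row 1, 1 replaces 2 (the leftmost entry greater than 1); 2 is bumped to row 2. In row 2, 2 replaces 6 (the leftmost entry greater than 2); 6 is bumped to row 3. In row 3, 6 replaces 8 (the leftmost entry greater than 6); 8 is bumped to row 4. 8 starts a new row 4. The new tableau is [[1, 3, 5], [2], [6], [8]].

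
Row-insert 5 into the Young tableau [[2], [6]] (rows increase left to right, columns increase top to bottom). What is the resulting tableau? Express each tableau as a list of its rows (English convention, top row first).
[[2, 5], [6]]

5 is larger than every entry of row 1, so it is appended to row 1. The new tableau is [[2, 5], [6]].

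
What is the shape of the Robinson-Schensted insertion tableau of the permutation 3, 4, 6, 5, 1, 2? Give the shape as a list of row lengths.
[3, 2, 1]

Row-insert each entry into an empty tableau.

After inserting 3: P = [[3]].
After inserting 4: P = [[3, 4]].
After inserting 6: P = [[3, 4, 6]].
After inserting 5: P = [[3, 4, 5], [6]].
After inserting 1: P = [[1, 4, 5], [3], [6]].
After inserting 2: P = [[1, 2, 5], [3, 4], [6]].

The final insertion tableau P = [[1, 2, 5], [3, 4], [6]] has shape [3, 2, 1].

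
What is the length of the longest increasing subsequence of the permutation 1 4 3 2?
2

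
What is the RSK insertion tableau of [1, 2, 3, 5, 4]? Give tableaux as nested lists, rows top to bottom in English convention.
P = [[1, 2, 3, 4], [5]]

Insert 1: appended to row 1. P = [[1]].
Insert 2: appended to row 1. P = [[1, 2]].
Insert 3: appended to row 1. P = [[1, 2, 3]].
Insert 5: appended to row 1. P = [[1, 2, 3, 5]].
Insert 4: 4 bumps 5 from row 1; 5 starts row 2. P = [[1, 2, 3, 4], [5]].

So P = [[1, 2, 3, 4], [5]].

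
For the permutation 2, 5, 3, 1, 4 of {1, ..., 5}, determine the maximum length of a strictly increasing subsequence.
3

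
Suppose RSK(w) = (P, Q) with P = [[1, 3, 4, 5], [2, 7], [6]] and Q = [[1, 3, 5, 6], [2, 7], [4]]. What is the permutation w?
6 2 3 1 4 7 5

Reverse the RSK construction: for i from n down to 1, find the cell of Q containing i, remove the entry at that cell from P, and reverse-bump it up through P; the value ejected from row 1 is w(i).

Step i=7: Q has 7 at row 2, column 2; remove 7 from row 2 of P and reverse-bump: 7 enters row 1 and ejects 5. So w(7) = 5. P is now [[1, 3, 4, 7], [2], [6]].
Step i=6: Q has 6 at row 1, column 4; remove that cell from P, ejecting 7. So w(6) = 7. P is now [[1, 3, 4], [2], [6]].
Step i=5: Q has 5 at row 1, column 3; remove that cell from P, ejecting 4. So w(5) = 4. P is now [[1, 3], [2], [6]].
Step i=4: Q has 4 at row 3, column 1; remove 6 from row 3 of P and reverse-bump: 6 enters row 2 and ejects 2; 2 enters row 1 and ejects 1. So w(4) = 1. P is now [[2, 3], [6]].
Step i=3: Q has 3 at row 1, column 2; remove that cell from P, ejecting 3. So w(3) = 3. P is now [[2], [6]].
Step i=2: Q has 2 at row 2, column 1; remove 6 from row 2 of P and reverse-bump: 6 enters row 1 and ejects 2. So w(2) = 2. P is now [[6]].
Step i=1: Q has 1 at row 1, column 1; remove that cell from P, ejecting 6. So w(1) = 6. P is now [].

So w = 6 2 3 1 4 7 5.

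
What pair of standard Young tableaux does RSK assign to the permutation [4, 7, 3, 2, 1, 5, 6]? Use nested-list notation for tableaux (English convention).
Insert each entry of the permutation into P by Schensted row insertion, recording in Q the position of each new cell.

After inserting 4: P = [[4]].
After inserting 7: P = [[4, 7]].
After inserting 3: P = [[3, 7], [4]].
After inserting 2: P = [[2, 7], [3], [4]].
After inserting 1: P = [[1, 7], [2], [3], [4]].
After inserting 5: P = [[1, 5], [2, 7], [3], [4]].
After inserting 6: P = [[1, 5, 6], [2, 7], [3], [4]].

So P = [[1, 5, 6], [2, 7], [3], [4]], Q = [[1, 2, 7], [3, 6], [4], [5]].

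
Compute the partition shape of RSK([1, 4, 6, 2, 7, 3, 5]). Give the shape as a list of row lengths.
[4, 3]

Row-insert each entry into an empty tableau.

After inserting 1: P = [[1]].
After inserting 4: P = [[1, 4]].
After inserting 6: P = [[1, 4, 6]].
After inserting 2: P = [[1, 2, 6], [4]].
After inserting 7: P = [[1, 2, 6, 7], [4]].
After inserting 3: P = [[1, 2, 3, 7], [4, 6]].
After inserting 5: P = [[1, 2, 3, 5], [4, 6, 7]].

The final insertion tableau P = [[1, 2, 3, 5], [4, 6, 7]] has shape [4, 3].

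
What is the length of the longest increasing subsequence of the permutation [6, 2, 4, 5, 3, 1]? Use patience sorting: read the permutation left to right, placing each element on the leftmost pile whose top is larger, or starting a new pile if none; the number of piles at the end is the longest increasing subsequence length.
3

6: new pile. tops = [6]
2: onto pile 1 (replacing 6). tops = [2]
4: new pile. tops = [2, 4]
5: new pile. tops = [2, 4, 5]
3: onto pile 2 (replacing 4). tops = [2, 3, 5]
1: onto pile 1 (replacing 2). tops = [1, 3, 5]

3 piles, so the longest increasing subsequence has length 3.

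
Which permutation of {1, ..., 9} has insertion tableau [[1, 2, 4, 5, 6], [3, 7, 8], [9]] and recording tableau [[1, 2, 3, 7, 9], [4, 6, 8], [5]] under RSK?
Reverse the RSK construction: for i from n down to 1, find the cell of Q containing i, remove the entry at that cell from P, and reverse-bump it up through P; the value ejected from row 1 is w(i).

Step i=9: Q has 9 at row 1, column 5; remove that cell from P, ejecting 6. So w(9) = 6. P is now [[1, 2, 4, 5], [3, 7, 8], [9]].
Step i=8: Q has 8 at row 2, column 3; remove 8 from row 2 of P and reverse-bump: 8 enters row 1 and ejects 5. So w(8) = 5. P is now [[1, 2, 4, 8], [3, 7], [9]].
Step i=7: Q has 7 at row 1, column 4; remove that cell from P, ejecting 8. So w(7) = 8. P is now [[1, 2, 4], [3, 7], [9]].
Step i=6: Q has 6 at row 2, column 2; remove 7 from row 2 of P and reverse-bump: 7 enters row 1 and ejects 4. So w(6) = 4. P is now [[1, 2, 7], [3], [9]].
Step i=5: Q has 5 at row 3, column 1; remove 9 from row 3 of P and reverse-bump: 9 enters row 2 and ejects 3; 3 enters row 1 and ejects 2. So w(5) = 2. P is now [[1, 3, 7], [9]].
Step i=4: Q has 4 at row 2, column 1; remove 9 from row 2 of P and reverse-bump: 9 enters row 1 and ejects 7. So w(4) = 7. P is now [[1, 3, 9]].
Step i=3: Q has 3 at row 1, column 3; remove that cell from P, ejecting 9. So w(3) = 9. P is now [[1, 3]].
Step i=2: Q has 2 at row 1, column 2; remove that cell from P, ejecting 3. So w(2) = 3. P is now [[1]].
Step i=1: Q has 1 at row 1, column 1; remove that cell from P, ejecting 1. So w(1) = 1. P is now [].

So w = 1 3 9 7 2 4 8 5 6.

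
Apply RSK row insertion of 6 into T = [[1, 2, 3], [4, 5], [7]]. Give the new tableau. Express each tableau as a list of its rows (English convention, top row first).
6 is larger than every entry of row 1, so it is appended to row 1. The new tableau is [[1, 2, 3, 6], [4, 5], [7]].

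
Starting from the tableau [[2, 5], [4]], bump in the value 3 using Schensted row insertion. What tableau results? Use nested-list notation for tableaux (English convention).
In row 1, 3 replaces 5 (the leftmost entry greater than 3); 5 is bumped to row 2. 5 is appended to row 2. The new tableau is [[2, 3], [4, 5]].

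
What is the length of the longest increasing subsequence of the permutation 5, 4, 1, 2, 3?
3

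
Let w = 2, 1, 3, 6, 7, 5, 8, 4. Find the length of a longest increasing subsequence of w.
5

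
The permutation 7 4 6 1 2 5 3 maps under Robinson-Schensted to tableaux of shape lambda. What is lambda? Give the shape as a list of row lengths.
Row-insert each entry into an empty tableau.

After inserting 7: P = [[7]].
After inserting 4: P = [[4], [7]].
After inserting 6: P = [[4, 6], [7]].
After inserting 1: P = [[1, 6], [4], [7]].
After inserting 2: P = [[1, 2], [4, 6], [7]].
After inserting 5: P = [[1, 2, 5], [4, 6], [7]].
After inserting 3: P = [[1, 2, 3], [4, 5], [6], [7]].

The final insertion tableau P = [[1, 2, 3], [4, 5], [6], [7]] has shape [3, 2, 1, 1].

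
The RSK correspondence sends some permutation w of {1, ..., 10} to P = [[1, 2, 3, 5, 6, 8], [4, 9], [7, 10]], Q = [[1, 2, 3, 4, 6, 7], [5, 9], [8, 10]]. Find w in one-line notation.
Reverse the RSK construction: for i from n down to 1, find the cell of Q containing i, remove the entry at that cell from P, and reverse-bump it up through P; the value ejected from row 1 is w(i).

Step i=10: Q has 10 at row 3, column 2; remove 10 from row 3 of P and reverse-bump: 10 enters row 2 and ejects 9; 9 enters row 1 and ejects 8. So w(10) = 8. P is now [[1, 2, 3, 5, 6, 9], [4, 10], [7]].
Step i=9: Q has 9 at row 2, column 2; remove 10 from row 2 of P and reverse-bump: 10 enters row 1 and ejects 9. So w(9) = 9. P is now [[1, 2, 3, 5, 6, 10], [4], [7]].
Step i=8: Q has 8 at row 3, column 1; remove 7 from row 3 of P and reverse-bump: 7 enters row 2 and ejects 4; 4 enters row 1 and ejects 3. So w(8) = 3. P is now [[1, 2, 4, 5, 6, 10], [7]].
Step i=7: Q has 7 at row 1, column 6; remove that cell from P, ejecting 10. So w(7) = 10. P is now [[1, 2, 4, 5, 6], [7]].
Step i=6: Q has 6 at row 1, column 5; remove that cell from P, ejecting 6. So w(6) = 6. P is now [[1, 2, 4, 5], [7]].
Step i=5: Q has 5 at row 2, column 1; remove 7 from row 2 of P and reverse-bump: 7 enters row 1 and ejects 5. So w(5) = 5. P is now [[1, 2, 4, 7]].
Step i=4: Q has 4 at row 1, column 4; remove that cell from P, ejecting 7. So w(4) = 7. P is now [[1, 2, 4]].
Step i=3: Q has 3 at row 1, column 3; remove that cell from P, ejecting 4. So w(3) = 4. P is now [[1, 2]].
Step i=2: Q has 2 at row 1, column 2; remove that cell from P, ejecting 2. So w(2) = 2. P is now [[1]].
Step i=1: Q has 1 at row 1, column 1; remove that cell from P, ejecting 1. So w(1) = 1. P is now [].

So w = 1 2 4 7 5 6 10 3 9 8.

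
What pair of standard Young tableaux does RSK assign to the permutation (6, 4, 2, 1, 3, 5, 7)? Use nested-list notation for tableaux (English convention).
Insert each entry of the permutation into P by Schensted row insertion, recording in Q the position of each new cell.

Insert 6: appended to row 1. P = [[6]].
Insert 4: 4 bumps 6 from row 1; 6 starts row 2. P = [[4], [6]].
Insert 2: 2 bumps 4 from row 1; 4 bumps 6 from row 2; 6 starts row 3. P = [[2], [4], [6]].
Insert 1: 1 bumps 2 from row 1; 2 bumps 4 from row 2; 4 bumps 6 from row 3; 6 starts row 4. P = [[1], [2], [4], [6]].
Insert 3: appended to row 1. P = [[1, 3], [2], [4], [6]].
Insert 5: appended to row 1. P = [[1, 3, 5], [2], [4], [6]].
Insert 7: appended to row 1. P = [[1, 3, 5, 7], [2], [4], [6]].

So P = [[1, 3, 5, 7], [2], [4], [6]], Q = [[1, 5, 6, 7], [2], [3], [4]].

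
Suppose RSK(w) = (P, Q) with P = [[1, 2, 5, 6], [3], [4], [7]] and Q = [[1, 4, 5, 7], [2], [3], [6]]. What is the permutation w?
Reverse the RSK construction: for i from n down to 1, find the cell of Q containing i, remove the entry at that cell from P, and reverse-bump it up through P; the value ejected from row 1 is w(i).

Step i=7: Q has 7 at row 1, column 4; remove that cell from P, ejecting 6. So w(7) = 6. P is now [[1, 2, 5], [3], [4], [7]].
Step i=6: Q has 6 at row 4, column 1; remove 7 from row 4 of P and reverse-bump: 7 enters row 3 and ejects 4; 4 enters row 2 and ejects 3; 3 enters row 1 and ejects 2. So w(6) = 2. P is now [[1, 3, 5], [4], [7]].
Step i=5: Q has 5 at row 1, column 3; remove that cell from P, ejecting 5. So w(5) = 5. P is now [[1, 3], [4], [7]].
Step i=4: Q has 4 at row 1, column 2; remove that cell from P, ejecting 3. So w(4) = 3. P is now [[1], [4], [7]].
Step i=3: Q has 3 at row 3, column 1; remove 7 from row 3 of P and reverse-bump: 7 enters row 2 and ejects 4; 4 enters row 1 and ejects 1. So w(3) = 1. P is now [[4], [7]].
Step i=2: Q has 2 at row 2, column 1; remove 7 from row 2 of P and reverse-bump: 7 enters row 1 and ejects 4. So w(2) = 4. P is now [[7]].
Step i=1: Q has 1 at row 1, column 1; remove that cell from P, ejecting 7. So w(1) = 7. P is now [].

So w = 7 4 1 3 5 2 6.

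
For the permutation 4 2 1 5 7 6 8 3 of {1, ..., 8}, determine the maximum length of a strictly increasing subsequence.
4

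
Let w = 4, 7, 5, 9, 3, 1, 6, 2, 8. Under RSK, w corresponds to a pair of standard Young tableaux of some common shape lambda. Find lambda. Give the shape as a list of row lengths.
Row-insert each entry into an empty tableau.

After inserting 4: P = [[4]].
After inserting 7: P = [[4, 7]].
After inserting 5: P = [[4, 5], [7]].
After inserting 9: P = [[4, 5, 9], [7]].
After inserting 3: P = [[3, 5, 9], [4], [7]].
After inserting 1: P = [[1, 5, 9], [3], [4], [7]].
After inserting 6: P = [[1, 5, 6], [3, 9], [4], [7]].
After inserting 2: P = [[1, 2, 6], [3, 5], [4, 9], [7]].
After inserting 8: P = [[1, 2, 6, 8], [3, 5], [4, 9], [7]].

The final insertion tableau P = [[1, 2, 6, 8], [3, 5], [4, 9], [7]] has shape [4, 2, 2, 1].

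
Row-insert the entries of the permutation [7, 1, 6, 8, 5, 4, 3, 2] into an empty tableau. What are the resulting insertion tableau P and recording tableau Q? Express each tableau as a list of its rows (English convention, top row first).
Insert each entry of the permutation into P by Schensted row insertion, recording in Q the position of each new cell.

Insert 7: appended to row 1. P = [[7]].
Insert 1: 1 bumps 7 from row 1; 7 starts row 2. P = [[1], [7]].
Insert 6: appended to row 1. P = [[1, 6], [7]].
Insert 8: appended to row 1. P = [[1, 6, 8], [7]].
Insert 5: 5 bumps 6 from row 1; 6 bumps 7 from row 2; 7 starts row 3. P = [[1, 5, 8], [6], [7]].
Insert 4: 4 bumps 5 from row 1; 5 bumps 6 from row 2; 6 bumps 7 from row 3; 7 starts row 4. P = [[1, 4, 8], [5], [6], [7]].
Insert 3: 3 bumps 4 from row 1; 4 bumps 5 from row 2; 5 bumps 6 from row 3; 6 bumps 7 from row 4; 7 starts row 5. P = [[1, 3, 8], [4], [5], [6], [7]].
Insert 2: 2 bumps 3 from row 1; 3 bumps 4 from row 2; 4 bumps 5 from row 3; 5 bumps 6 from row 4; 6 bumps 7 from row 5; 7 starts row 6. P = [[1, 2, 8], [3], [4], [5], [6], [7]].

So P = [[1, 2, 8], [3], [4], [5], [6], [7]], Q = [[1, 3, 4], [2], [5], [6], [7], [8]].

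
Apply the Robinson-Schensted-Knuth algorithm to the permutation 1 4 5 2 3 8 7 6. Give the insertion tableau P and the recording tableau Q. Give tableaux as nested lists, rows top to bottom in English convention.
P = [[1, 2, 3, 6], [4, 5, 7], [8]], Q = [[1, 2, 3, 6], [4, 5, 7], [8]]

Insert each entry of the permutation into P by Schensted row insertion, recording in Q the position of each new cell.

Insert 1: appended to row 1. P = [[1]], Q = [[1]].
Insert 4: appended to row 1. P = [[1, 4]], Q = [[1, 2]].
Insert 5: appended to row 1. P = [[1, 4, 5]], Q = [[1, 2, 3]].
Insert 2: 2 bumps 4 from row 1; 4 starts row 2. P = [[1, 2, 5], [4]], Q = [[1, 2, 3], [4]].
Insert 3: 3 bumps 5 from row 1; 5 appends to row 2. P = [[1, 2, 3], [4, 5]], Q = [[1, 2, 3], [4, 5]].
Insert 8: appended to row 1. P = [[1, 2, 3, 8], [4, 5]], Q = [[1, 2, 3, 6], [4, 5]].
Insert 7: 7 bumps 8 from row 1; 8 appends to row 2. P = [[1, 2, 3, 7], [4, 5, 8]], Q = [[1, 2, 3, 6], [4, 5, 7]].
Insert 6: 6 bumps 7 from row 1; 7 bumps 8 from row 2; 8 starts row 3. P = [[1, 2, 3, 6], [4, 5, 7], [8]], Q = [[1, 2, 3, 6], [4, 5, 7], [8]].

So P = [[1, 2, 3, 6], [4, 5, 7], [8]], Q = [[1, 2, 3, 6], [4, 5, 7], [8]].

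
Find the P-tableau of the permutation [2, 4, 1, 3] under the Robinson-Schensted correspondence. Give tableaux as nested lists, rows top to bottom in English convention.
Insert 2: appended to row 1. P = [[2]].
Insert 4: appended to row 1. P = [[2, 4]].
Insert 1: 1 bumps 2 from row 1; 2 starts row 2. P = [[1, 4], [2]].
Insert 3: 3 bumps 4 from row 1; 4 appends to row 2. P = [[1, 3], [2, 4]].

So P = [[1, 3], [2, 4]].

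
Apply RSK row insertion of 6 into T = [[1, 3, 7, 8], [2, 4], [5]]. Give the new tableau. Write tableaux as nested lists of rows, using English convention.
[[1, 3, 6, 8], [2, 4, 7], [5]]

In row 1, 6 replaces 7 (the leftmost entry greater than 6); 7 is bumped to row 2. 7 is appended to row 2. The new tableau is [[1, 3, 6, 8], [2, 4, 7], [5]].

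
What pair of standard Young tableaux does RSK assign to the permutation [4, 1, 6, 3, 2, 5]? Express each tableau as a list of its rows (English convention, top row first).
Insert each entry of the permutation into P by Schensted row insertion, recording in Q the position of each new cell.

Insert 4: appended to row 1. P = [[4]].
Insert 1: 1 bumps 4 from row 1; 4 starts row 2. P = [[1], [4]].
Insert 6: appended to row 1. P = [[1, 6], [4]].
Insert 3: 3 bumps 6 from row 1; 6 appends to row 2. P = [[1, 3], [4, 6]].
Insert 2: 2 bumps 3 from row 1; 3 bumps 4 from row 2; 4 starts row 3. P = [[1, 2], [3, 6], [4]].
Insert 5: appended to row 1. P = [[1, 2, 5], [3, 6], [4]].

So P = [[1, 2, 5], [3, 6], [4]], Q = [[1, 3, 6], [2, 4], [5]].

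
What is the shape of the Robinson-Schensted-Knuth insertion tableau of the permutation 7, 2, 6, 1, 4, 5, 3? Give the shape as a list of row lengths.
Row-insert each entry into an empty tableau.

After inserting 7: P = [[7]].
After inserting 2: P = [[2], [7]].
After inserting 6: P = [[2, 6], [7]].
After inserting 1: P = [[1, 6], [2], [7]].
After inserting 4: P = [[1, 4], [2, 6], [7]].
After inserting 5: P = [[1, 4, 5], [2, 6], [7]].
After inserting 3: P = [[1, 3, 5], [2, 4], [6], [7]].

The final insertion tableau P = [[1, 3, 5], [2, 4], [6], [7]] has shape [3, 2, 1, 1].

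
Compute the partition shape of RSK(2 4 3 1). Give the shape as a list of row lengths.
[2, 1, 1]

Row-insert each entry into an empty tableau.

After inserting 2: P = [[2]].
After inserting 4: P = [[2, 4]].
After inserting 3: P = [[2, 3], [4]].
After inserting 1: P = [[1, 3], [2], [4]].

The final insertion tableau P = [[1, 3], [2], [4]] has shape [2, 1, 1].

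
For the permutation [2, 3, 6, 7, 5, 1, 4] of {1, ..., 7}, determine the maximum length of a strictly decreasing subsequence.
3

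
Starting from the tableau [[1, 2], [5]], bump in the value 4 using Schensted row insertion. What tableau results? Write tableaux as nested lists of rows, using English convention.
4 is larger than every entry of row 1, so it is appended to row 1. The new tableau is [[1, 2, 4], [5]].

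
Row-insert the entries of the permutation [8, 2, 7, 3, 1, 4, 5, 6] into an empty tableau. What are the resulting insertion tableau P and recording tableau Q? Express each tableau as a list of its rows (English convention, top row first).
Insert each entry of the permutation into P by Schensted row insertion, recording in Q the position of each new cell.

Insert 8: appended to row 1. P = [[8]].
Insert 2: 2 bumps 8 from row 1; 8 starts row 2. P = [[2], [8]].
Insert 7: appended to row 1. P = [[2, 7], [8]].
Insert 3: 3 bumps 7 from row 1; 7 bumps 8 from row 2; 8 starts row 3. P = [[2, 3], [7], [8]].
Insert 1: 1 bumps 2 from row 1; 2 bumps 7 from row 2; 7 bumps 8 from row 3; 8 starts row 4. P = [[1, 3], [2], [7], [8]].
Insert 4: appended to row 1. P = [[1, 3, 4], [2], [7], [8]].
Insert 5: appended to row 1. P = [[1, 3, 4, 5], [2], [7], [8]].
Insert 6: appended to row 1. P = [[1, 3, 4, 5, 6], [2], [7], [8]].

So P = [[1, 3, 4, 5, 6], [2], [7], [8]], Q = [[1, 3, 6, 7, 8], [2], [4], [5]].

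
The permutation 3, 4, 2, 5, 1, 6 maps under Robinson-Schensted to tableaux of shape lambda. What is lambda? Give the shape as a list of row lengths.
[4, 1, 1]

Row-insert each entry into an empty tableau.

After inserting 3: P = [[3]].
After inserting 4: P = [[3, 4]].
After inserting 2: P = [[2, 4], [3]].
After inserting 5: P = [[2, 4, 5], [3]].
After inserting 1: P = [[1, 4, 5], [2], [3]].
After inserting 6: P = [[1, 4, 5, 6], [2], [3]].

The final insertion tableau P = [[1, 4, 5, 6], [2], [3]] has shape [4, 1, 1].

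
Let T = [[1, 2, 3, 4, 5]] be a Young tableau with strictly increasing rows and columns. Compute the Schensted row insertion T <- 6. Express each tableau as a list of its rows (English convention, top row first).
6 is larger than every entry of row 1, so it is appended to row 1. The new tableau is [[1, 2, 3, 4, 5, 6]].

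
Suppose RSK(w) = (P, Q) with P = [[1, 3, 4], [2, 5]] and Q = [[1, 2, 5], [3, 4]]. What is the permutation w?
2 5 1 3 4

Reverse the RSK construction: for i from n down to 1, find the cell of Q containing i, remove the entry at that cell from P, and reverse-bump it up through P; the value ejected from row 1 is w(i).

Step i=5: Q has 5 at row 1, column 3; remove that cell from P, ejecting 4. So w(5) = 4. P is now [[1, 3], [2, 5]].
Step i=4: Q has 4 at row 2, column 2; remove 5 from row 2 of P and reverse-bump: 5 enters row 1 and ejects 3. So w(4) = 3. P is now [[1, 5], [2]].
Step i=3: Q has 3 at row 2, column 1; remove 2 from row 2 of P and reverse-bump: 2 enters row 1 and ejects 1. So w(3) = 1. P is now [[2, 5]].
Step i=2: Q has 2 at row 1, column 2; remove that cell from P, ejecting 5. So w(2) = 5. P is now [[2]].
Step i=1: Q has 1 at row 1, column 1; remove that cell from P, ejecting 2. So w(1) = 2. P is now [].

So w = 2 5 1 3 4.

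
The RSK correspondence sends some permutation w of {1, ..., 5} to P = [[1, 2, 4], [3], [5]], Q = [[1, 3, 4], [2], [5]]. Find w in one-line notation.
Reverse the RSK construction: for i from n down to 1, find the cell of Q containing i, remove the entry at that cell from P, and reverse-bump it up through P; the value ejected from row 1 is w(i).

Step i=5: Q has 5 at row 3, column 1; remove 5 from row 3 of P and reverse-bump: 5 enters row 2 and ejects 3; 3 enters row 1 and ejects 2. So w(5) = 2. P is now [[1, 3, 4], [5]].
Step i=4: Q has 4 at row 1, column 3; remove that cell from P, ejecting 4. So w(4) = 4. P is now [[1, 3], [5]].
Step i=3: Q has 3 at row 1, column 2; remove that cell from P, ejecting 3. So w(3) = 3. P is now [[1], [5]].
Step i=2: Q has 2 at row 2, column 1; remove 5 from row 2 of P and reverse-bump: 5 enters row 1 and ejects 1. So w(2) = 1. P is now [[5]].
Step i=1: Q has 1 at row 1, column 1; remove that cell from P, ejecting 5. So w(1) = 5. P is now [].

So w = 5 1 3 4 2.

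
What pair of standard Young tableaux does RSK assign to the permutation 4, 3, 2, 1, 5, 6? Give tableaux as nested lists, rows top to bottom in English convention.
Insert each entry of the permutation into P by Schensted row insertion, recording in Q the position of each new cell.

Insert 4: appended to row 1. P = [[4]].
Insert 3: 3 bumps 4 from row 1; 4 starts row 2. P = [[3], [4]].
Insert 2: 2 bumps 3 from row 1; 3 bumps 4 from row 2; 4 starts row 3. P = [[2], [3], [4]].
Insert 1: 1 bumps 2 from row 1; 2 bumps 3 from row 2; 3 bumps 4 from row 3; 4 starts row 4. P = [[1], [2], [3], [4]].
Insert 5: appended to row 1. P = [[1, 5], [2], [3], [4]].
Insert 6: appended to row 1. P = [[1, 5, 6], [2], [3], [4]].

So P = [[1, 5, 6], [2], [3], [4]], Q = [[1, 5, 6], [2], [3], [4]].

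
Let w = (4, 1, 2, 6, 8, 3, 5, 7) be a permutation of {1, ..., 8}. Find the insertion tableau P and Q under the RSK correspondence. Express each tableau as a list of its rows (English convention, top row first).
Insert each entry of the permutation into P by Schensted row insertion, recording in Q the position of each new cell.

Insert 4: appended to row 1. P = [[4]].
Insert 1: 1 bumps 4 from row 1; 4 starts row 2. P = [[1], [4]].
Insert 2: appended to row 1. P = [[1, 2], [4]].
Insert 6: appended to row 1. P = [[1, 2, 6], [4]].
Insert 8: appended to row 1. P = [[1, 2, 6, 8], [4]].
Insert 3: 3 bumps 6 from row 1; 6 appends to row 2. P = [[1, 2, 3, 8], [4, 6]].
Insert 5: 5 bumps 8 from row 1; 8 appends to row 2. P = [[1, 2, 3, 5], [4, 6, 8]].
Insert 7: appended to row 1. P = [[1, 2, 3, 5, 7], [4, 6, 8]].

So P = [[1, 2, 3, 5, 7], [4, 6, 8]], Q = [[1, 3, 4, 5, 8], [2, 6, 7]].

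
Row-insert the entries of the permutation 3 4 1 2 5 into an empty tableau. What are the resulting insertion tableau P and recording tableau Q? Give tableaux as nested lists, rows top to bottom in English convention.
Insert each entry of the permutation into P by Schensted row insertion, recording in Q the position of each new cell.

After inserting 3: P = [[3]].
After inserting 4: P = [[3, 4]].
After inserting 1: P = [[1, 4], [3]].
After inserting 2: P = [[1, 2], [3, 4]].
After inserting 5: P = [[1, 2, 5], [3, 4]].

So P = [[1, 2, 5], [3, 4]], Q = [[1, 2, 5], [3, 4]].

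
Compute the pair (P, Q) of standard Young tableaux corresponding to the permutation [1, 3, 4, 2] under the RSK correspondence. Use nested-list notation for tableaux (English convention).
P = [[1, 2, 4], [3]], Q = [[1, 2, 3], [4]]

Insert each entry of the permutation into P by Schensted row insertion, recording in Q the position of each new cell.

Insert 1: appended to row 1. P = [[1]].
Insert 3: appended to row 1. P = [[1, 3]].
Insert 4: appended to row 1. P = [[1, 3, 4]].
Insert 2: 2 bumps 3 from row 1; 3 starts row 2. P = [[1, 2, 4], [3]].

So P = [[1, 2, 4], [3]], Q = [[1, 2, 3], [4]].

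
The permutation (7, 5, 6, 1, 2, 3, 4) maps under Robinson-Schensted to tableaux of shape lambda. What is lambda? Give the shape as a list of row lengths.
[4, 2, 1]

RSK row insertion gives P = [[1, 2, 3, 4], [5, 6], [7]], which has shape [4, 2, 1].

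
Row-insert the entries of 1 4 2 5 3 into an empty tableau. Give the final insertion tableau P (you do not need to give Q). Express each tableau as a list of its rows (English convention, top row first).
After inserting 1: P = [[1]].
After inserting 4: P = [[1, 4]].
After inserting 2: P = [[1, 2], [4]].
After inserting 5: P = [[1, 2, 5], [4]].
After inserting 3: P = [[1, 2, 3], [4, 5]].

So P = [[1, 2, 3], [4, 5]].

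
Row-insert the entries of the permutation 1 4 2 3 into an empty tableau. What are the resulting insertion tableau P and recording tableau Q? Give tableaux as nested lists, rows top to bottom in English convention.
Insert each entry of the permutation into P by Schensted row insertion, recording in Q the position of each new cell.

After inserting 1: P = [[1]].
After inserting 4: P = [[1, 4]].
After inserting 2: P = [[1, 2], [4]].
After inserting 3: P = [[1, 2, 3], [4]].

So P = [[1, 2, 3], [4]], Q = [[1, 2, 4], [3]].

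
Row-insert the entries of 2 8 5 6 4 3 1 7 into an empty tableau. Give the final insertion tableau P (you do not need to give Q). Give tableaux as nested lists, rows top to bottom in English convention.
Insert 2: appended to row 1. P = [[2]].
Insert 8: appended to row 1. P = [[2, 8]].
Insert 5: 5 bumps 8 from row 1; 8 starts row 2. P = [[2, 5], [8]].
Insert 6: appended to row 1. P = [[2, 5, 6], [8]].
Insert 4: 4 bumps 5 from row 1; 5 bumps 8 from row 2; 8 starts row 3. P = [[2, 4, 6], [5], [8]].
Insert 3: 3 bumps 4 from row 1; 4 bumps 5 from row 2; 5 bumps 8 from row 3; 8 starts row 4. P = [[2, 3, 6], [4], [5], [8]].
Insert 1: 1 bumps 2 from row 1; 2 bumps 4 from row 2; 4 bumps 5 from row 3; 5 bumps 8 from row 4; 8 starts row 5. P = [[1, 3, 6], [2], [4], [5], [8]].
Insert 7: appended to row 1. P = [[1, 3, 6, 7], [2], [4], [5], [8]].

So P = [[1, 3, 6, 7], [2], [4], [5], [8]].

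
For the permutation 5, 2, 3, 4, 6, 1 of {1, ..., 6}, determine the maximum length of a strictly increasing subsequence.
4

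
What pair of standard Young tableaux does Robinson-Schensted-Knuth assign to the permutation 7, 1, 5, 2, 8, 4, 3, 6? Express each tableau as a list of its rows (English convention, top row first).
P = [[1, 2, 3, 6], [4, 8], [5], [7]], Q = [[1, 3, 5, 8], [2, 6], [4], [7]]

Insert each entry of the permutation into P by Schensted row insertion, recording in Q the position of each new cell.

After inserting 7: P = [[7]].
After inserting 1: P = [[1], [7]].
After inserting 5: P = [[1, 5], [7]].
After inserting 2: P = [[1, 2], [5], [7]].
After inserting 8: P = [[1, 2, 8], [5], [7]].
After inserting 4: P = [[1, 2, 4], [5, 8], [7]].
After inserting 3: P = [[1, 2, 3], [4, 8], [5], [7]].
After inserting 6: P = [[1, 2, 3, 6], [4, 8], [5], [7]].

So P = [[1, 2, 3, 6], [4, 8], [5], [7]], Q = [[1, 3, 5, 8], [2, 6], [4], [7]].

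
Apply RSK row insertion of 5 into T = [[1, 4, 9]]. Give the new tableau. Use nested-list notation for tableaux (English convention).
[[1, 4, 5], [9]]

In row 1, 5 replaces 9 (the leftmost entry greater than 5); 9 is bumped to row 2. 9 starts a new row 2. The new tableau is [[1, 4, 5], [9]].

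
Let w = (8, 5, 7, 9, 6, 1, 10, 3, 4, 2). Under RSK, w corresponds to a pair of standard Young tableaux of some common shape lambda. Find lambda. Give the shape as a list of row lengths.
[4, 3, 1, 1, 1]

Row-insert each entry into an empty tableau.

After inserting 8: P = [[8]].
After inserting 5: P = [[5], [8]].
After inserting 7: P = [[5, 7], [8]].
After inserting 9: P = [[5, 7, 9], [8]].
After inserting 6: P = [[5, 6, 9], [7], [8]].
After inserting 1: P = [[1, 6, 9], [5], [7], [8]].
After inserting 10: P = [[1, 6, 9, 10], [5], [7], [8]].
After inserting 3: P = [[1, 3, 9, 10], [5, 6], [7], [8]].
After inserting 4: P = [[1, 3, 4, 10], [5, 6, 9], [7], [8]].
After inserting 2: P = [[1, 2, 4, 10], [3, 6, 9], [5], [7], [8]].

The final insertion tableau P = [[1, 2, 4, 10], [3, 6, 9], [5], [7], [8]] has shape [4, 3, 1, 1, 1].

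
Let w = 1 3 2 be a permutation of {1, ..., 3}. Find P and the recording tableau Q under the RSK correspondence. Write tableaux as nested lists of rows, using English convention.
P = [[1, 2], [3]], Q = [[1, 2], [3]]

Insert each entry of the permutation into P by Schensted row insertion, recording in Q the position of each new cell.

Insert 1: appended to row 1. P = [[1]].
Insert 3: appended to row 1. P = [[1, 3]].
Insert 2: 2 bumps 3 from row 1; 3 starts row 2. P = [[1, 2], [3]].

So P = [[1, 2], [3]], Q = [[1, 2], [3]].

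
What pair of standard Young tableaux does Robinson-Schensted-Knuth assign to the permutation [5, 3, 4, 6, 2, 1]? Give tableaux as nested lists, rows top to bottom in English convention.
Insert each entry of the permutation into P by Schensted row insertion, recording in Q the position of each new cell.

After inserting 5: P = [[5]].
After inserting 3: P = [[3], [5]].
After inserting 4: P = [[3, 4], [5]].
After inserting 6: P = [[3, 4, 6], [5]].
After inserting 2: P = [[2, 4, 6], [3], [5]].
After inserting 1: P = [[1, 4, 6], [2], [3], [5]].

So P = [[1, 4, 6], [2], [3], [5]], Q = [[1, 3, 4], [2], [5], [6]].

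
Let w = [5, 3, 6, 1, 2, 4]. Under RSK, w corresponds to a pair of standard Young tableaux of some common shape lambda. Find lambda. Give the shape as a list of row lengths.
[3, 2, 1]

Row-insert each entry into an empty tableau.

After inserting 5: P = [[5]].
After inserting 3: P = [[3], [5]].
After inserting 6: P = [[3, 6], [5]].
After inserting 1: P = [[1, 6], [3], [5]].
After inserting 2: P = [[1, 2], [3, 6], [5]].
After inserting 4: P = [[1, 2, 4], [3, 6], [5]].

The final insertion tableau P = [[1, 2, 4], [3, 6], [5]] has shape [3, 2, 1].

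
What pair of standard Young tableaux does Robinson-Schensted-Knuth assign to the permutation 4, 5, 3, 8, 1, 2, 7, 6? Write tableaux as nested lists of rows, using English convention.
P = [[1, 2, 6], [3, 5, 7], [4, 8]], Q = [[1, 2, 4], [3, 6, 7], [5, 8]]

Insert each entry of the permutation into P by Schensted row insertion, recording in Q the position of each new cell.

Insert 4: appended to row 1. P = [[4]].
Insert 5: appended to row 1. P = [[4, 5]].
Insert 3: 3 bumps 4 from row 1; 4 starts row 2. P = [[3, 5], [4]].
Insert 8: appended to row 1. P = [[3, 5, 8], [4]].
Insert 1: 1 bumps 3 from row 1; 3 bumps 4 from row 2; 4 starts row 3. P = [[1, 5, 8], [3], [4]].
Insert 2: 2 bumps 5 from row 1; 5 appends to row 2. P = [[1, 2, 8], [3, 5], [4]].
Insert 7: 7 bumps 8 from row 1; 8 appends to row 2. P = [[1, 2, 7], [3, 5, 8], [4]].
Insert 6: 6 bumps 7 from row 1; 7 bumps 8 from row 2; 8 appends to row 3. P = [[1, 2, 6], [3, 5, 7], [4, 8]].

So P = [[1, 2, 6], [3, 5, 7], [4, 8]], Q = [[1, 2, 4], [3, 6, 7], [5, 8]].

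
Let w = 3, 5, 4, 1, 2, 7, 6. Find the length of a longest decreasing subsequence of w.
3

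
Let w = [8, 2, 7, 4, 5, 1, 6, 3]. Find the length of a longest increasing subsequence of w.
4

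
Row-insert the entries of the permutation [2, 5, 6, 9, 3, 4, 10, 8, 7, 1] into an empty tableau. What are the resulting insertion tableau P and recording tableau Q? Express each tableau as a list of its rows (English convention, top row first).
Insert each entry of the permutation into P by Schensted row insertion, recording in Q the position of each new cell.

Insert 2: appended to row 1. P = [[2]].
Insert 5: appended to row 1. P = [[2, 5]].
Insert 6: appended to row 1. P = [[2, 5, 6]].
Insert 9: appended to row 1. P = [[2, 5, 6, 9]].
Insert 3: 3 bumps 5 from row 1; 5 starts row 2. P = [[2, 3, 6, 9], [5]].
Insert 4: 4 bumps 6 from row 1; 6 appends to row 2. P = [[2, 3, 4, 9], [5, 6]].
Insert 10: appended to row 1. P = [[2, 3, 4, 9, 10], [5, 6]].
Insert 8: 8 bumps 9 from row 1; 9 appends to row 2. P = [[2, 3, 4, 8, 10], [5, 6, 9]].
Insert 7: 7 bumps 8 from row 1; 8 bumps 9 from row 2; 9 starts row 3. P = [[2, 3, 4, 7, 10], [5, 6, 8], [9]].
Insert 1: 1 bumps 2 from row 1; 2 bumps 5 from row 2; 5 bumps 9 from row 3; 9 starts row 4. P = [[1, 3, 4, 7, 10], [2, 6, 8], [5], [9]].

So P = [[1, 3, 4, 7, 10], [2, 6, 8], [5], [9]], Q = [[1, 2, 3, 4, 7], [5, 6, 8], [9], [10]].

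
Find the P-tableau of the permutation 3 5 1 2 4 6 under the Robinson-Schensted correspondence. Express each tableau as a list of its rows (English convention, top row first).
P = [[1, 2, 4, 6], [3, 5]]

Insert 3: appended to row 1. P = [[3]].
Insert 5: appended to row 1. P = [[3, 5]].
Insert 1: 1 bumps 3 from row 1; 3 starts row 2. P = [[1, 5], [3]].
Insert 2: 2 bumps 5 from row 1; 5 appends to row 2. P = [[1, 2], [3, 5]].
Insert 4: appended to row 1. P = [[1, 2, 4], [3, 5]].
Insert 6: appended to row 1. P = [[1, 2, 4, 6], [3, 5]].

So P = [[1, 2, 4, 6], [3, 5]].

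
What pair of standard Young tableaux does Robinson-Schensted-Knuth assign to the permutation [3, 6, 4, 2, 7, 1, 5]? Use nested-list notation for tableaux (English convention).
P = [[1, 4, 5], [2, 7], [3], [6]], Q = [[1, 2, 5], [3, 7], [4], [6]]

Insert each entry of the permutation into P by Schensted row insertion, recording in Q the position of each new cell.

Insert 3: appended to row 1. P = [[3]].
Insert 6: appended to row 1. P = [[3, 6]].
Insert 4: 4 bumps 6 from row 1; 6 starts row 2. P = [[3, 4], [6]].
Insert 2: 2 bumps 3 from row 1; 3 bumps 6 from row 2; 6 starts row 3. P = [[2, 4], [3], [6]].
Insert 7: appended to row 1. P = [[2, 4, 7], [3], [6]].
Insert 1: 1 bumps 2 from row 1; 2 bumps 3 from row 2; 3 bumps 6 from row 3; 6 starts row 4. P = [[1, 4, 7], [2], [3], [6]].
Insert 5: 5 bumps 7 from row 1; 7 appends to row 2. P = [[1, 4, 5], [2, 7], [3], [6]].

So P = [[1, 4, 5], [2, 7], [3], [6]], Q = [[1, 2, 5], [3, 7], [4], [6]].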